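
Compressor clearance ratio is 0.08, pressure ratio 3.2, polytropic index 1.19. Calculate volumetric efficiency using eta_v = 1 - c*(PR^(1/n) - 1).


PR^(1/n) = 3.2^(1/1.19) = 2.65763773
eta_v = 1 - 0.08 * (2.65763773 - 1)
eta_v = 0.8674

0.8674


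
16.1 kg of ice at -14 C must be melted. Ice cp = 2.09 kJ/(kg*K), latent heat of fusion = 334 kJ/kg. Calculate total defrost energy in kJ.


Sensible heat = cp * dT = 2.09 * 14 = 29.26 kJ/kg
Total per kg = 29.26 + 334 = 363.26 kJ/kg
Q = m * total = 16.1 * 363.26
Q = 5848.5 kJ

5848.5


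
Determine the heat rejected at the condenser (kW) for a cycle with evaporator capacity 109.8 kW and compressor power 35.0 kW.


Q_cond = Q_evap + W
Q_cond = 109.8 + 35.0
Q_cond = 144.8 kW

144.8


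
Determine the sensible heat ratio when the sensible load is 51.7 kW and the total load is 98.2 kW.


SHR = Q_sensible / Q_total
SHR = 51.7 / 98.2
SHR = 0.526

0.526


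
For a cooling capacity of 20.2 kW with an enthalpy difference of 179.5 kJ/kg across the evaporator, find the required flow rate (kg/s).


m_dot = Q / dh
m_dot = 20.2 / 179.5
m_dot = 0.1125 kg/s

0.1125


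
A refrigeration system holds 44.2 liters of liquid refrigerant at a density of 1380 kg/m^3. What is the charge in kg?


Charge = V * rho / 1000
Charge = 44.2 * 1380 / 1000
Charge = 61.0 kg

61.0


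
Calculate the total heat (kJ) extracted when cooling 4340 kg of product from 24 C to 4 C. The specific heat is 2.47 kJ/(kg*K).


dT = 24 - (4) = 20 K
Q = m * cp * dT = 4340 * 2.47 * 20
Q = 214396 kJ

214396


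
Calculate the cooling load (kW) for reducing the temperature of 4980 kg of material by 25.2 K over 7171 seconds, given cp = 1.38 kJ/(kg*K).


Q = m * cp * dT / t
Q = 4980 * 1.38 * 25.2 / 7171
Q = 24.151 kW

24.151


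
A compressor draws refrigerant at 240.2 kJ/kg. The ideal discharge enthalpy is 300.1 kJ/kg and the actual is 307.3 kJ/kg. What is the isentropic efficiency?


dh_ideal = 300.1 - 240.2 = 59.9 kJ/kg
dh_actual = 307.3 - 240.2 = 67.1 kJ/kg
eta_s = dh_ideal / dh_actual = 59.9 / 67.1
eta_s = 0.8927

0.8927


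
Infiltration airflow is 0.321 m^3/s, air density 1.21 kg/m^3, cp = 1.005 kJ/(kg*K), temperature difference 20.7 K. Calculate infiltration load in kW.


Q = V_dot * rho * cp * dT
Q = 0.321 * 1.21 * 1.005 * 20.7
Q = 8.08 kW

8.08


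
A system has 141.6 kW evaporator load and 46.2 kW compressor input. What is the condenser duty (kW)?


Q_cond = Q_evap + W
Q_cond = 141.6 + 46.2
Q_cond = 187.8 kW

187.8


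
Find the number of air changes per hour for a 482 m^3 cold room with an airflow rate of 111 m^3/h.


ACH = flow / volume
ACH = 111 / 482
ACH = 0.23

0.23


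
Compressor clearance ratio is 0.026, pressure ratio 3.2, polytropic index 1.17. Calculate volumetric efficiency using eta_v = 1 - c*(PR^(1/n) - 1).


PR^(1/n) = 3.2^(1/1.17) = 2.70241547
eta_v = 1 - 0.026 * (2.70241547 - 1)
eta_v = 0.9557

0.9557


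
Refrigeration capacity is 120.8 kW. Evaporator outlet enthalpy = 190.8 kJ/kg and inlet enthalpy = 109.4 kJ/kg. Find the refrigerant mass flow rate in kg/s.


dh = 190.8 - 109.4 = 81.4 kJ/kg
m_dot = Q / dh = 120.8 / 81.4 = 1.484 kg/s

1.484


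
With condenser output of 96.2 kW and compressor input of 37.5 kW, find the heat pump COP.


COP_hp = Q_cond / W
COP_hp = 96.2 / 37.5
COP_hp = 2.565

2.565


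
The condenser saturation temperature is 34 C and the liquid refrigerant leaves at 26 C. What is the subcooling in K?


Subcooling = T_cond - T_liquid
Subcooling = 34 - 26
Subcooling = 8 K

8


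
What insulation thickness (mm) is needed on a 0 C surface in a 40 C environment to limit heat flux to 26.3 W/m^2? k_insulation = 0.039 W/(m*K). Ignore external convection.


dT = 40 - (0) = 40 K
thickness = k * dT / q_max * 1000
thickness = 0.039 * 40 / 26.3 * 1000
thickness = 59.3 mm

59.3


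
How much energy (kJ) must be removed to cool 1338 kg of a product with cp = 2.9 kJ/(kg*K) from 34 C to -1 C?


dT = 34 - (-1) = 35 K
Q = m * cp * dT = 1338 * 2.9 * 35
Q = 135807 kJ

135807


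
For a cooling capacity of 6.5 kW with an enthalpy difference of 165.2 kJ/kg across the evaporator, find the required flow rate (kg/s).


m_dot = Q / dh
m_dot = 6.5 / 165.2
m_dot = 0.0393 kg/s

0.0393


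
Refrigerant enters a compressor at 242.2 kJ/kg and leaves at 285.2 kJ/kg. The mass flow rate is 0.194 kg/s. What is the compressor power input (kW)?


dh = 285.2 - 242.2 = 43.0 kJ/kg
W = m_dot * dh = 0.194 * 43.0 = 8.34 kW

8.34


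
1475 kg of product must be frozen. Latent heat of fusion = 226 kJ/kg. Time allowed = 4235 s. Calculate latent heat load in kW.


Q_lat = m * h_fg / t
Q_lat = 1475 * 226 / 4235
Q_lat = 78.71 kW

78.71


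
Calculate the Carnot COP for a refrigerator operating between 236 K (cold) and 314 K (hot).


dT = 314 - 236 = 78 K
COP_carnot = T_cold / dT = 236 / 78
COP_carnot = 3.026

3.026


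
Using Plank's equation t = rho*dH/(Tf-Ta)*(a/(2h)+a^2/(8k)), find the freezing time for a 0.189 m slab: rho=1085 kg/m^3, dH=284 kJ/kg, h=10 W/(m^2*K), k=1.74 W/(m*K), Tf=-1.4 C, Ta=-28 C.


dT = -1.4 - (-28) = 26.6 K
term1 = a/(2h) = 0.189/(2*10) = 0.00945
term2 = a^2/(8k) = 0.189^2/(8*1.74) = 0.002566163793
t = rho*dH*1000/dT * (term1 + term2)
t = 1085*284*1000/26.6 * (0.00945 + 0.002566163793)
t = 139198 s

139198


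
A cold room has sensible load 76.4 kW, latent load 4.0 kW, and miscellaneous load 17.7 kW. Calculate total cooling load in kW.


Q_total = Q_s + Q_l + Q_misc
Q_total = 76.4 + 4.0 + 17.7
Q_total = 98.1 kW

98.1


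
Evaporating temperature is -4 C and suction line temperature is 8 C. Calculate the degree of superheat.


Superheat = T_suction - T_evap
Superheat = 8 - (-4)
Superheat = 12 K

12


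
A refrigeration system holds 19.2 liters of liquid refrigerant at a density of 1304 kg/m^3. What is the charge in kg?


Charge = V * rho / 1000
Charge = 19.2 * 1304 / 1000
Charge = 25.04 kg

25.04


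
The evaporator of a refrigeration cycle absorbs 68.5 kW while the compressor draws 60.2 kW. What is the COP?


COP = Q_evap / W
COP = 68.5 / 60.2
COP = 1.138

1.138


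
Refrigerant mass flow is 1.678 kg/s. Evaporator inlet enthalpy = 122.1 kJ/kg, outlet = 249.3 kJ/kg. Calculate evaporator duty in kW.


dh = 249.3 - 122.1 = 127.2 kJ/kg
Q_evap = m_dot * dh = 1.678 * 127.2
Q_evap = 213.44 kW

213.44


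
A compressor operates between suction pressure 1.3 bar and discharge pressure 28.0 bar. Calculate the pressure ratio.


PR = P_high / P_low
PR = 28.0 / 1.3
PR = 21.538

21.538


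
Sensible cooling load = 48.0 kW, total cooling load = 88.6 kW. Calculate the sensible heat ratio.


SHR = Q_sensible / Q_total
SHR = 48.0 / 88.6
SHR = 0.542

0.542


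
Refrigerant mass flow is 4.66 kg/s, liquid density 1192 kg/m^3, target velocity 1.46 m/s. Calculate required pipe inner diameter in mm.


A = m_dot / (rho * v) = 4.66 / (1192 * 1.46) = 0.002677668475 m^2
d = sqrt(4*A/pi) * 1000
d = 58.4 mm

58.4


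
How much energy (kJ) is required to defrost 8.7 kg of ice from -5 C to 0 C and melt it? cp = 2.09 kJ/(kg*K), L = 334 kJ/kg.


Sensible heat = cp * dT = 2.09 * 5 = 10.45 kJ/kg
Total per kg = 10.45 + 334 = 344.45 kJ/kg
Q = m * total = 8.7 * 344.45
Q = 2996.7 kJ

2996.7


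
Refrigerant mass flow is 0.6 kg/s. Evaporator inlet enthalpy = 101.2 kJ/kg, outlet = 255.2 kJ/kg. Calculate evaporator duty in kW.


dh = 255.2 - 101.2 = 154.0 kJ/kg
Q_evap = m_dot * dh = 0.6 * 154.0
Q_evap = 92.4 kW

92.4


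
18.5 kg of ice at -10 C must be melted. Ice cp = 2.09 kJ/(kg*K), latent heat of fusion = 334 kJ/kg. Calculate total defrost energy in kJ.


Sensible heat = cp * dT = 2.09 * 10 = 20.9 kJ/kg
Total per kg = 20.9 + 334 = 354.9 kJ/kg
Q = m * total = 18.5 * 354.9
Q = 6565.7 kJ

6565.7


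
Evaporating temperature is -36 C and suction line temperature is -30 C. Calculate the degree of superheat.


Superheat = T_suction - T_evap
Superheat = -30 - (-36)
Superheat = 6 K

6


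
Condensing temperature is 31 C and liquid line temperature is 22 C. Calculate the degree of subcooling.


Subcooling = T_cond - T_liquid
Subcooling = 31 - 22
Subcooling = 9 K

9


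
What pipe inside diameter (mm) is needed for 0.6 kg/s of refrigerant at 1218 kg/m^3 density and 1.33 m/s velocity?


A = m_dot / (rho * v) = 0.6 / (1218 * 1.33) = 0.0003703840883 m^2
d = sqrt(4*A/pi) * 1000
d = 21.7 mm

21.7


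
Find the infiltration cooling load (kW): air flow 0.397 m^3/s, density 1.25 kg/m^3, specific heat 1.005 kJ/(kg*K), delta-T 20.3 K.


Q = V_dot * rho * cp * dT
Q = 0.397 * 1.25 * 1.005 * 20.3
Q = 10.124 kW

10.124


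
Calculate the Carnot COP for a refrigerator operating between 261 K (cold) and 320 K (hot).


dT = 320 - 261 = 59 K
COP_carnot = T_cold / dT = 261 / 59
COP_carnot = 4.424

4.424


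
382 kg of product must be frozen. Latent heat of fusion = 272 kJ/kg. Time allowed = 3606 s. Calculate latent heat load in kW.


Q_lat = m * h_fg / t
Q_lat = 382 * 272 / 3606
Q_lat = 28.81 kW

28.81


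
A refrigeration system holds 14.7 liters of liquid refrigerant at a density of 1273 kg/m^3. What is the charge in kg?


Charge = V * rho / 1000
Charge = 14.7 * 1273 / 1000
Charge = 18.71 kg

18.71


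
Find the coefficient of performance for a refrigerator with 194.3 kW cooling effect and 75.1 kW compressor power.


COP = Q_evap / W
COP = 194.3 / 75.1
COP = 2.587

2.587


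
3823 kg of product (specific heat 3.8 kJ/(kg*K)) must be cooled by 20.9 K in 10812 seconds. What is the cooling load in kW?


Q = m * cp * dT / t
Q = 3823 * 3.8 * 20.9 / 10812
Q = 28.082 kW

28.082


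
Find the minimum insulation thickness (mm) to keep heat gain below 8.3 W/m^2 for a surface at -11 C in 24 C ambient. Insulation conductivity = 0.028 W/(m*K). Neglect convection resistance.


dT = 24 - (-11) = 35 K
thickness = k * dT / q_max * 1000
thickness = 0.028 * 35 / 8.3 * 1000
thickness = 118.1 mm

118.1


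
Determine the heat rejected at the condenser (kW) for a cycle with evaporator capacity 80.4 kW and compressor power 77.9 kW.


Q_cond = Q_evap + W
Q_cond = 80.4 + 77.9
Q_cond = 158.3 kW

158.3


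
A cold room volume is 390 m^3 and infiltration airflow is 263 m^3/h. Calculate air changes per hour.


ACH = flow / volume
ACH = 263 / 390
ACH = 0.674

0.674


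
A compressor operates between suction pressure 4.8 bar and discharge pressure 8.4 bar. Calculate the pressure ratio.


PR = P_high / P_low
PR = 8.4 / 4.8
PR = 1.75

1.75


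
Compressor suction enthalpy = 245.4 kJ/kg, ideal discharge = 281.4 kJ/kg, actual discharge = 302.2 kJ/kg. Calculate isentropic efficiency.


dh_ideal = 281.4 - 245.4 = 36.0 kJ/kg
dh_actual = 302.2 - 245.4 = 56.8 kJ/kg
eta_s = dh_ideal / dh_actual = 36.0 / 56.8
eta_s = 0.6338

0.6338


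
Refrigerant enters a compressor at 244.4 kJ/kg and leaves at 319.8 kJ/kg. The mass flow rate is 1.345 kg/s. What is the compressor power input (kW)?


dh = 319.8 - 244.4 = 75.4 kJ/kg
W = m_dot * dh = 1.345 * 75.4 = 101.41 kW

101.41


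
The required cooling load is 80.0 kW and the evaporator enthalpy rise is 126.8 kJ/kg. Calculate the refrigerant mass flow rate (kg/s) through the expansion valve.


m_dot = Q / dh
m_dot = 80.0 / 126.8
m_dot = 0.6309 kg/s

0.6309


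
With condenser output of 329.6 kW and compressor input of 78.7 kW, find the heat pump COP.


COP_hp = Q_cond / W
COP_hp = 329.6 / 78.7
COP_hp = 4.188

4.188


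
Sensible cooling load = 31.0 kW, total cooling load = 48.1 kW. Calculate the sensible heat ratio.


SHR = Q_sensible / Q_total
SHR = 31.0 / 48.1
SHR = 0.644

0.644


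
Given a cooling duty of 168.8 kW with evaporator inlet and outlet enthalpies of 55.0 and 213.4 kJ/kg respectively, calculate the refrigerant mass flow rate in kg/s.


dh = 213.4 - 55.0 = 158.4 kJ/kg
m_dot = Q / dh = 168.8 / 158.4 = 1.0657 kg/s

1.0657


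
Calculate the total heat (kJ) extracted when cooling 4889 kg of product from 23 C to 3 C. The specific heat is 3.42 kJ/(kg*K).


dT = 23 - (3) = 20 K
Q = m * cp * dT = 4889 * 3.42 * 20
Q = 334408 kJ

334408


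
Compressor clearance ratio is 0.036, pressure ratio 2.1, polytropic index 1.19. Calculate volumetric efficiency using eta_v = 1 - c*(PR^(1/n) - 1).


PR^(1/n) = 2.1^(1/1.19) = 1.86540234
eta_v = 1 - 0.036 * (1.86540234 - 1)
eta_v = 0.9688

0.9688


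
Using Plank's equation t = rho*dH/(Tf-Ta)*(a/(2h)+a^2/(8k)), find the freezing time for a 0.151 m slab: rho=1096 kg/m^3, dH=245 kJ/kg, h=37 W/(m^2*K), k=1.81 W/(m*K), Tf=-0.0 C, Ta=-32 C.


dT = -0.0 - (-32) = 32.0 K
term1 = a/(2h) = 0.151/(2*37) = 0.002040540541
term2 = a^2/(8k) = 0.151^2/(8*1.81) = 0.001574654696
t = rho*dH*1000/dT * (term1 + term2)
t = 1096*245*1000/32.0 * (0.002040540541 + 0.001574654696)
t = 30336 s

30336


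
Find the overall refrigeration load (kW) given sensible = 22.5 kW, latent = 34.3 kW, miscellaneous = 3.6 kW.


Q_total = Q_s + Q_l + Q_misc
Q_total = 22.5 + 34.3 + 3.6
Q_total = 60.4 kW

60.4


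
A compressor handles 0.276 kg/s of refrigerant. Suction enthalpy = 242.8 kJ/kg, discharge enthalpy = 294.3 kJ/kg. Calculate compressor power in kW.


dh = 294.3 - 242.8 = 51.5 kJ/kg
W = m_dot * dh = 0.276 * 51.5 = 14.21 kW

14.21


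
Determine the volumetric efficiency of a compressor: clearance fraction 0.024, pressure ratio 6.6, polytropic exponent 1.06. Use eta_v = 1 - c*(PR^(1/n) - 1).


PR^(1/n) = 6.6^(1/1.06) = 5.93136508
eta_v = 1 - 0.024 * (5.93136508 - 1)
eta_v = 0.8816

0.8816


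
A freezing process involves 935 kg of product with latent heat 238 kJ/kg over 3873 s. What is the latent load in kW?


Q_lat = m * h_fg / t
Q_lat = 935 * 238 / 3873
Q_lat = 57.46 kW

57.46


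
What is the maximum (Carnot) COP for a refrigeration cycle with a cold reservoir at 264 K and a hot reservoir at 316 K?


dT = 316 - 264 = 52 K
COP_carnot = T_cold / dT = 264 / 52
COP_carnot = 5.077

5.077


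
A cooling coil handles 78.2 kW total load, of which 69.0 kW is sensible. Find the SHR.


SHR = Q_sensible / Q_total
SHR = 69.0 / 78.2
SHR = 0.882

0.882


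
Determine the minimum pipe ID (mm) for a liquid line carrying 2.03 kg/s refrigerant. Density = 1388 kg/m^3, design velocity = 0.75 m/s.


A = m_dot / (rho * v) = 2.03 / (1388 * 0.75) = 0.001950048031 m^2
d = sqrt(4*A/pi) * 1000
d = 49.8 mm

49.8


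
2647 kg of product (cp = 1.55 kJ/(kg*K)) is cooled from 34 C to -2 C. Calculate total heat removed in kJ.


dT = 34 - (-2) = 36 K
Q = m * cp * dT = 2647 * 1.55 * 36
Q = 147703 kJ

147703


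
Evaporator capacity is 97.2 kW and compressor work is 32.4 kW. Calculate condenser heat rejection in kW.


Q_cond = Q_evap + W
Q_cond = 97.2 + 32.4
Q_cond = 129.6 kW

129.6


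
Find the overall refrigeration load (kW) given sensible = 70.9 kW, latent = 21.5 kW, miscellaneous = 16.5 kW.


Q_total = Q_s + Q_l + Q_misc
Q_total = 70.9 + 21.5 + 16.5
Q_total = 108.9 kW

108.9


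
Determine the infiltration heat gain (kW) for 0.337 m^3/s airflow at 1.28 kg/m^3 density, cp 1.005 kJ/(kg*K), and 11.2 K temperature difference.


Q = V_dot * rho * cp * dT
Q = 0.337 * 1.28 * 1.005 * 11.2
Q = 4.855 kW

4.855


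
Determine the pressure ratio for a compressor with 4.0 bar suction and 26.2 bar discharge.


PR = P_high / P_low
PR = 26.2 / 4.0
PR = 6.55

6.55


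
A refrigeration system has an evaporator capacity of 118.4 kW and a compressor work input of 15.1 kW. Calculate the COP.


COP = Q_evap / W
COP = 118.4 / 15.1
COP = 7.841

7.841


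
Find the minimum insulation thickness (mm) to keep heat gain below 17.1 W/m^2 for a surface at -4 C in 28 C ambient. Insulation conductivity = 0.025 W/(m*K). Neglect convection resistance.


dT = 28 - (-4) = 32 K
thickness = k * dT / q_max * 1000
thickness = 0.025 * 32 / 17.1 * 1000
thickness = 46.8 mm

46.8


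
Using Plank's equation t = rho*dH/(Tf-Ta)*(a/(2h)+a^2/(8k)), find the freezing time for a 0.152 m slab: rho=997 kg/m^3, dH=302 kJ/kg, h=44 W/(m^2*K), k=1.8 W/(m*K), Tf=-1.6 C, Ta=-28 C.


dT = -1.6 - (-28) = 26.4 K
term1 = a/(2h) = 0.152/(2*44) = 0.001727272727
term2 = a^2/(8k) = 0.152^2/(8*1.8) = 0.001604444444
t = rho*dH*1000/dT * (term1 + term2)
t = 997*302*1000/26.4 * (0.001727272727 + 0.001604444444)
t = 37998 s

37998


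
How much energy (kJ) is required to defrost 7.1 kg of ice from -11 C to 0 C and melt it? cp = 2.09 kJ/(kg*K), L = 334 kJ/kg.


Sensible heat = cp * dT = 2.09 * 11 = 22.99 kJ/kg
Total per kg = 22.99 + 334 = 356.99 kJ/kg
Q = m * total = 7.1 * 356.99
Q = 2534.6 kJ

2534.6


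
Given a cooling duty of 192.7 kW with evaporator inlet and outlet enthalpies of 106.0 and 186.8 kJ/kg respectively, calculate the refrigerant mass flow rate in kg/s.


dh = 186.8 - 106.0 = 80.8 kJ/kg
m_dot = Q / dh = 192.7 / 80.8 = 2.3849 kg/s

2.3849


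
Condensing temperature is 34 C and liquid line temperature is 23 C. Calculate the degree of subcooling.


Subcooling = T_cond - T_liquid
Subcooling = 34 - 23
Subcooling = 11 K

11


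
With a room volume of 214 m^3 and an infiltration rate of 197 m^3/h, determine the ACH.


ACH = flow / volume
ACH = 197 / 214
ACH = 0.921

0.921


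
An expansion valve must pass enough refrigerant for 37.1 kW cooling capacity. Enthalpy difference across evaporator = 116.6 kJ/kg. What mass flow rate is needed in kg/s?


m_dot = Q / dh
m_dot = 37.1 / 116.6
m_dot = 0.3182 kg/s

0.3182


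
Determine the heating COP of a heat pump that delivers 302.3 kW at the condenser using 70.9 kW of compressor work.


COP_hp = Q_cond / W
COP_hp = 302.3 / 70.9
COP_hp = 4.264

4.264


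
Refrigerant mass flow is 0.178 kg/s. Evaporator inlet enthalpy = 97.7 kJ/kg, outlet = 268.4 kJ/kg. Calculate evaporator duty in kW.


dh = 268.4 - 97.7 = 170.7 kJ/kg
Q_evap = m_dot * dh = 0.178 * 170.7
Q_evap = 30.38 kW

30.38


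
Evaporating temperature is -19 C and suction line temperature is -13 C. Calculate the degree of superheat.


Superheat = T_suction - T_evap
Superheat = -13 - (-19)
Superheat = 6 K

6


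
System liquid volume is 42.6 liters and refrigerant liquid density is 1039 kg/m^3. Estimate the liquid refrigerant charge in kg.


Charge = V * rho / 1000
Charge = 42.6 * 1039 / 1000
Charge = 44.26 kg

44.26


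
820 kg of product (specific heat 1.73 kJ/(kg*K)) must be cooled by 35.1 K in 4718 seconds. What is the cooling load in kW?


Q = m * cp * dT / t
Q = 820 * 1.73 * 35.1 / 4718
Q = 10.554 kW

10.554


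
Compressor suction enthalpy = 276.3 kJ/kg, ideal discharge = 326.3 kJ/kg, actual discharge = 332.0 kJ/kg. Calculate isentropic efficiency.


dh_ideal = 326.3 - 276.3 = 50.0 kJ/kg
dh_actual = 332.0 - 276.3 = 55.7 kJ/kg
eta_s = dh_ideal / dh_actual = 50.0 / 55.7
eta_s = 0.8977

0.8977


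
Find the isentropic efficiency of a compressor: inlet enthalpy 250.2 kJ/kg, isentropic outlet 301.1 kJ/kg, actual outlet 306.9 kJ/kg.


dh_ideal = 301.1 - 250.2 = 50.9 kJ/kg
dh_actual = 306.9 - 250.2 = 56.7 kJ/kg
eta_s = dh_ideal / dh_actual = 50.9 / 56.7
eta_s = 0.8977

0.8977


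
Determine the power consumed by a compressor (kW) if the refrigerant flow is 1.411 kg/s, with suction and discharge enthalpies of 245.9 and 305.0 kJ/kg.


dh = 305.0 - 245.9 = 59.1 kJ/kg
W = m_dot * dh = 1.411 * 59.1 = 83.39 kW

83.39


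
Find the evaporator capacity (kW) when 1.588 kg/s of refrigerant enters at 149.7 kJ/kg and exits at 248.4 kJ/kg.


dh = 248.4 - 149.7 = 98.7 kJ/kg
Q_evap = m_dot * dh = 1.588 * 98.7
Q_evap = 156.74 kW

156.74


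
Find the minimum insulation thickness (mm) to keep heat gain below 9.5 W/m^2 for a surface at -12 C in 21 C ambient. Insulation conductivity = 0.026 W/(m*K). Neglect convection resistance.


dT = 21 - (-12) = 33 K
thickness = k * dT / q_max * 1000
thickness = 0.026 * 33 / 9.5 * 1000
thickness = 90.3 mm

90.3


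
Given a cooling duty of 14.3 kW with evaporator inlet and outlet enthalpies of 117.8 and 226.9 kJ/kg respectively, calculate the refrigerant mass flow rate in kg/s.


dh = 226.9 - 117.8 = 109.1 kJ/kg
m_dot = Q / dh = 14.3 / 109.1 = 0.1311 kg/s

0.1311


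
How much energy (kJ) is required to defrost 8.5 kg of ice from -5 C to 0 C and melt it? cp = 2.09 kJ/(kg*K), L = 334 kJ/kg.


Sensible heat = cp * dT = 2.09 * 5 = 10.45 kJ/kg
Total per kg = 10.45 + 334 = 344.45 kJ/kg
Q = m * total = 8.5 * 344.45
Q = 2927.8 kJ

2927.8


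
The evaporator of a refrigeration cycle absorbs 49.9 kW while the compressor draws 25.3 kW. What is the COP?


COP = Q_evap / W
COP = 49.9 / 25.3
COP = 1.972

1.972


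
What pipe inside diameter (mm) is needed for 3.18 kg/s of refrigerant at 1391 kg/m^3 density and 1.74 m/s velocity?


A = m_dot / (rho * v) = 3.18 / (1391 * 1.74) = 0.001313864994 m^2
d = sqrt(4*A/pi) * 1000
d = 40.9 mm

40.9


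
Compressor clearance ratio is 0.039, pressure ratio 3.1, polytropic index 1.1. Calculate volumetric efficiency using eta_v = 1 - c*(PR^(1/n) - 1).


PR^(1/n) = 3.1^(1/1.1) = 2.79699989
eta_v = 1 - 0.039 * (2.79699989 - 1)
eta_v = 0.9299

0.9299


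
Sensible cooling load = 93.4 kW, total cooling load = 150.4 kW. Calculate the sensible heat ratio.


SHR = Q_sensible / Q_total
SHR = 93.4 / 150.4
SHR = 0.621

0.621


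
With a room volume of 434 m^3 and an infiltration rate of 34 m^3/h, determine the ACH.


ACH = flow / volume
ACH = 34 / 434
ACH = 0.078

0.078


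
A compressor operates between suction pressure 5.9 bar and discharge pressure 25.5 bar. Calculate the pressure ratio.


PR = P_high / P_low
PR = 25.5 / 5.9
PR = 4.322

4.322


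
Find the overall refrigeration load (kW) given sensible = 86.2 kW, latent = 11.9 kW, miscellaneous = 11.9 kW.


Q_total = Q_s + Q_l + Q_misc
Q_total = 86.2 + 11.9 + 11.9
Q_total = 110.0 kW

110.0


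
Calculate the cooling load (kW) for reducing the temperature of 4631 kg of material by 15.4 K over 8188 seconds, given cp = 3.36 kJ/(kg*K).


Q = m * cp * dT / t
Q = 4631 * 3.36 * 15.4 / 8188
Q = 29.266 kW

29.266


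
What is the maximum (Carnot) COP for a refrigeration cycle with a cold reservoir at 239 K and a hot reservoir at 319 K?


dT = 319 - 239 = 80 K
COP_carnot = T_cold / dT = 239 / 80
COP_carnot = 2.988

2.988


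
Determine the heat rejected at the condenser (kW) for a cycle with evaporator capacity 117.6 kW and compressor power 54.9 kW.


Q_cond = Q_evap + W
Q_cond = 117.6 + 54.9
Q_cond = 172.5 kW

172.5


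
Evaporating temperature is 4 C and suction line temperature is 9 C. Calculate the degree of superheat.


Superheat = T_suction - T_evap
Superheat = 9 - (4)
Superheat = 5 K

5


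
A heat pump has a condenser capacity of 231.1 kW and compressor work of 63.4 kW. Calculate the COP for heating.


COP_hp = Q_cond / W
COP_hp = 231.1 / 63.4
COP_hp = 3.645

3.645


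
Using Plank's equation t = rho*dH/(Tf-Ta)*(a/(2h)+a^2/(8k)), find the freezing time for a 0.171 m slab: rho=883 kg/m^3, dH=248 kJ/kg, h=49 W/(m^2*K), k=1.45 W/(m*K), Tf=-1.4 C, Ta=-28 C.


dT = -1.4 - (-28) = 26.6 K
term1 = a/(2h) = 0.171/(2*49) = 0.001744897959
term2 = a^2/(8k) = 0.171^2/(8*1.45) = 0.002520775862
t = rho*dH*1000/dT * (term1 + term2)
t = 883*248*1000/26.6 * (0.001744897959 + 0.002520775862)
t = 35117 s

35117


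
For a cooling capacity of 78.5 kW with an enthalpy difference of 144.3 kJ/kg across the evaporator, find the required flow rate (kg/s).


m_dot = Q / dh
m_dot = 78.5 / 144.3
m_dot = 0.544 kg/s

0.544


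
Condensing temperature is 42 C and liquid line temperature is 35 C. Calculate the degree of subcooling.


Subcooling = T_cond - T_liquid
Subcooling = 42 - 35
Subcooling = 7 K

7


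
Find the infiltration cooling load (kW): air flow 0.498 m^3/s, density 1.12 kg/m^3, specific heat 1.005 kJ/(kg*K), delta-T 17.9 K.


Q = V_dot * rho * cp * dT
Q = 0.498 * 1.12 * 1.005 * 17.9
Q = 10.034 kW

10.034


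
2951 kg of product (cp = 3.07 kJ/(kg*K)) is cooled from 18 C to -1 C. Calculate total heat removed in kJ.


dT = 18 - (-1) = 19 K
Q = m * cp * dT = 2951 * 3.07 * 19
Q = 172132 kJ

172132


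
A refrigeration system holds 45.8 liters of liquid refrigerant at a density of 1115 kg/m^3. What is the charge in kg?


Charge = V * rho / 1000
Charge = 45.8 * 1115 / 1000
Charge = 51.07 kg

51.07


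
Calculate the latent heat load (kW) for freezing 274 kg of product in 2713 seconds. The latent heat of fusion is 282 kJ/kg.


Q_lat = m * h_fg / t
Q_lat = 274 * 282 / 2713
Q_lat = 28.48 kW

28.48


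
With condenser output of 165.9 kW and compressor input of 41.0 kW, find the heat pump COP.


COP_hp = Q_cond / W
COP_hp = 165.9 / 41.0
COP_hp = 4.046

4.046


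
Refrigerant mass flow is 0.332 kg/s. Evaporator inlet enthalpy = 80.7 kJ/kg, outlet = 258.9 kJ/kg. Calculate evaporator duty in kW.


dh = 258.9 - 80.7 = 178.2 kJ/kg
Q_evap = m_dot * dh = 0.332 * 178.2
Q_evap = 59.16 kW

59.16


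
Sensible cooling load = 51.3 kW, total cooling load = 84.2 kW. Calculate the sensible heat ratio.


SHR = Q_sensible / Q_total
SHR = 51.3 / 84.2
SHR = 0.609

0.609


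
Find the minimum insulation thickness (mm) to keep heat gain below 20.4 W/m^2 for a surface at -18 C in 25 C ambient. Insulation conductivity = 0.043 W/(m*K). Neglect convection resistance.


dT = 25 - (-18) = 43 K
thickness = k * dT / q_max * 1000
thickness = 0.043 * 43 / 20.4 * 1000
thickness = 90.6 mm

90.6


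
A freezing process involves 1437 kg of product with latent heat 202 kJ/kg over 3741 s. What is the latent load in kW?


Q_lat = m * h_fg / t
Q_lat = 1437 * 202 / 3741
Q_lat = 77.59 kW

77.59


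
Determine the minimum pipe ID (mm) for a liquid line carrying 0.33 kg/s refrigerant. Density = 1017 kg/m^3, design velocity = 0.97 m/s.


A = m_dot / (rho * v) = 0.33 / (1017 * 0.97) = 0.0003345193565 m^2
d = sqrt(4*A/pi) * 1000
d = 20.6 mm

20.6


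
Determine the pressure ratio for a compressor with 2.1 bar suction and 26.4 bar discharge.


PR = P_high / P_low
PR = 26.4 / 2.1
PR = 12.571

12.571


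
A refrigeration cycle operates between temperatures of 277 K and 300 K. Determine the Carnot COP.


dT = 300 - 277 = 23 K
COP_carnot = T_cold / dT = 277 / 23
COP_carnot = 12.043

12.043


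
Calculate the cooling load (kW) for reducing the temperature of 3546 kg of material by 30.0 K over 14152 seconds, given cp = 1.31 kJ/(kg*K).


Q = m * cp * dT / t
Q = 3546 * 1.31 * 30.0 / 14152
Q = 9.847 kW

9.847


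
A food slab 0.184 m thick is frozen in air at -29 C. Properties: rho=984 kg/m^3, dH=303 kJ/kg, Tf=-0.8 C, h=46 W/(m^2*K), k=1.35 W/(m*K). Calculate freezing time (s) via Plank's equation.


dT = -0.8 - (-29) = 28.2 K
term1 = a/(2h) = 0.184/(2*46) = 0.002
term2 = a^2/(8k) = 0.184^2/(8*1.35) = 0.003134814815
t = rho*dH*1000/dT * (term1 + term2)
t = 984*303*1000/28.2 * (0.002 + 0.003134814815)
t = 54289 s

54289


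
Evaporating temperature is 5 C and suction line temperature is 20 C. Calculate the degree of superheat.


Superheat = T_suction - T_evap
Superheat = 20 - (5)
Superheat = 15 K

15


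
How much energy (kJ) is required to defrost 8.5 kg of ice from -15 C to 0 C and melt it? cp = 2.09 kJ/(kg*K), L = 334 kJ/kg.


Sensible heat = cp * dT = 2.09 * 15 = 31.35 kJ/kg
Total per kg = 31.35 + 334 = 365.35 kJ/kg
Q = m * total = 8.5 * 365.35
Q = 3105.5 kJ

3105.5


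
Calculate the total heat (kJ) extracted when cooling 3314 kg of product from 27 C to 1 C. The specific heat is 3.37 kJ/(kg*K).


dT = 27 - (1) = 26 K
Q = m * cp * dT = 3314 * 3.37 * 26
Q = 290373 kJ

290373


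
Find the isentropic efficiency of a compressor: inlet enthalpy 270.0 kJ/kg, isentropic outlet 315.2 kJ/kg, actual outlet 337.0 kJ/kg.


dh_ideal = 315.2 - 270.0 = 45.2 kJ/kg
dh_actual = 337.0 - 270.0 = 67.0 kJ/kg
eta_s = dh_ideal / dh_actual = 45.2 / 67.0
eta_s = 0.6746

0.6746


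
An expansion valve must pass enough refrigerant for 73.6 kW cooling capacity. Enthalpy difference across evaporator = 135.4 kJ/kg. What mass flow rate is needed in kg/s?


m_dot = Q / dh
m_dot = 73.6 / 135.4
m_dot = 0.5436 kg/s

0.5436


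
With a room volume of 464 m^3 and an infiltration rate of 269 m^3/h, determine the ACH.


ACH = flow / volume
ACH = 269 / 464
ACH = 0.58

0.58


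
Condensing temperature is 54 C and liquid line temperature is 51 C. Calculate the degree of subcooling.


Subcooling = T_cond - T_liquid
Subcooling = 54 - 51
Subcooling = 3 K

3


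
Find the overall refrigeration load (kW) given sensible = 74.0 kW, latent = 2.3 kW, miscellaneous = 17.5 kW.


Q_total = Q_s + Q_l + Q_misc
Q_total = 74.0 + 2.3 + 17.5
Q_total = 93.8 kW

93.8


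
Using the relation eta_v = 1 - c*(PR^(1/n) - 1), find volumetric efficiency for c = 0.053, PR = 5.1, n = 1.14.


PR^(1/n) = 5.1^(1/1.14) = 4.17518375
eta_v = 1 - 0.053 * (4.17518375 - 1)
eta_v = 0.8317

0.8317


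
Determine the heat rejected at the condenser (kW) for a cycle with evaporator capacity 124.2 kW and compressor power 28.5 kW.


Q_cond = Q_evap + W
Q_cond = 124.2 + 28.5
Q_cond = 152.7 kW

152.7


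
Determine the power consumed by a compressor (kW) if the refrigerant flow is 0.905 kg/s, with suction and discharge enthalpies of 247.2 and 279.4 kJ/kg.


dh = 279.4 - 247.2 = 32.2 kJ/kg
W = m_dot * dh = 0.905 * 32.2 = 29.14 kW

29.14


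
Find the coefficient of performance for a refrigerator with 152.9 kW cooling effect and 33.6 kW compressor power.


COP = Q_evap / W
COP = 152.9 / 33.6
COP = 4.551

4.551


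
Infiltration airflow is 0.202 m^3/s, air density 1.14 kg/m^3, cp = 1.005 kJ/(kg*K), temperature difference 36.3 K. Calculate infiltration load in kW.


Q = V_dot * rho * cp * dT
Q = 0.202 * 1.14 * 1.005 * 36.3
Q = 8.401 kW

8.401


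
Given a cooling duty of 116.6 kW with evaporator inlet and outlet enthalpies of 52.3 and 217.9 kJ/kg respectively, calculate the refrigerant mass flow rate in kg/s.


dh = 217.9 - 52.3 = 165.6 kJ/kg
m_dot = Q / dh = 116.6 / 165.6 = 0.7041 kg/s

0.7041


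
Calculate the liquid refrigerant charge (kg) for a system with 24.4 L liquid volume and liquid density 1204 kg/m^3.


Charge = V * rho / 1000
Charge = 24.4 * 1204 / 1000
Charge = 29.38 kg

29.38


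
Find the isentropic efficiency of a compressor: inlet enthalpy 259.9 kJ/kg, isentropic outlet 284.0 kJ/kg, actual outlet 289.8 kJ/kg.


dh_ideal = 284.0 - 259.9 = 24.1 kJ/kg
dh_actual = 289.8 - 259.9 = 29.9 kJ/kg
eta_s = dh_ideal / dh_actual = 24.1 / 29.9
eta_s = 0.806

0.806


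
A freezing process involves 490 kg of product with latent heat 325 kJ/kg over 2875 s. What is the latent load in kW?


Q_lat = m * h_fg / t
Q_lat = 490 * 325 / 2875
Q_lat = 55.39 kW

55.39


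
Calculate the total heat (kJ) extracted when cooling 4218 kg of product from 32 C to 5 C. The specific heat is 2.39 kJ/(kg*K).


dT = 32 - (5) = 27 K
Q = m * cp * dT = 4218 * 2.39 * 27
Q = 272188 kJ

272188


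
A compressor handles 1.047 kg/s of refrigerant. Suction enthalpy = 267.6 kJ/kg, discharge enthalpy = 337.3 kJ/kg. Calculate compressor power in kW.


dh = 337.3 - 267.6 = 69.7 kJ/kg
W = m_dot * dh = 1.047 * 69.7 = 72.98 kW

72.98


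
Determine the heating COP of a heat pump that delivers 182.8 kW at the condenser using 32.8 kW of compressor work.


COP_hp = Q_cond / W
COP_hp = 182.8 / 32.8
COP_hp = 5.573

5.573


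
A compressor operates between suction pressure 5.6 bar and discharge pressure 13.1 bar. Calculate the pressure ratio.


PR = P_high / P_low
PR = 13.1 / 5.6
PR = 2.339

2.339


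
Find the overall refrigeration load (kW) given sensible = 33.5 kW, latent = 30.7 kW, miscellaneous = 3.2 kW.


Q_total = Q_s + Q_l + Q_misc
Q_total = 33.5 + 30.7 + 3.2
Q_total = 67.4 kW

67.4


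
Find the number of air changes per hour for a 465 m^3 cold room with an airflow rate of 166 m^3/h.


ACH = flow / volume
ACH = 166 / 465
ACH = 0.357

0.357


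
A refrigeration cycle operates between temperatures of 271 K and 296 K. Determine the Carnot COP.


dT = 296 - 271 = 25 K
COP_carnot = T_cold / dT = 271 / 25
COP_carnot = 10.84

10.84


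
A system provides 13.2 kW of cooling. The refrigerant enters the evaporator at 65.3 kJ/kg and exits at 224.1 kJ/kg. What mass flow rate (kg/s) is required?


dh = 224.1 - 65.3 = 158.8 kJ/kg
m_dot = Q / dh = 13.2 / 158.8 = 0.0831 kg/s

0.0831


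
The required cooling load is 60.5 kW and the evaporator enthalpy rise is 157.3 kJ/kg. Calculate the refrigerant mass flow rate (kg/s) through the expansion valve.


m_dot = Q / dh
m_dot = 60.5 / 157.3
m_dot = 0.3846 kg/s

0.3846


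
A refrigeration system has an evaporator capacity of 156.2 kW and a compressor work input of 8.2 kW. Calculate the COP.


COP = Q_evap / W
COP = 156.2 / 8.2
COP = 19.049

19.049


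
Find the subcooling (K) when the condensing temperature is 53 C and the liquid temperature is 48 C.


Subcooling = T_cond - T_liquid
Subcooling = 53 - 48
Subcooling = 5 K

5


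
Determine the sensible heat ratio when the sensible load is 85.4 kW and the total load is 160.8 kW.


SHR = Q_sensible / Q_total
SHR = 85.4 / 160.8
SHR = 0.531

0.531


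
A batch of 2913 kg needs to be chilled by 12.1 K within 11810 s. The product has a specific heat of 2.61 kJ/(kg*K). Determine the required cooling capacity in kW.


Q = m * cp * dT / t
Q = 2913 * 2.61 * 12.1 / 11810
Q = 7.79 kW

7.79


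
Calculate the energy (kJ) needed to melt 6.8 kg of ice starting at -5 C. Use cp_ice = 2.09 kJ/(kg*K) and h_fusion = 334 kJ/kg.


Sensible heat = cp * dT = 2.09 * 5 = 10.45 kJ/kg
Total per kg = 10.45 + 334 = 344.45 kJ/kg
Q = m * total = 6.8 * 344.45
Q = 2342.3 kJ

2342.3


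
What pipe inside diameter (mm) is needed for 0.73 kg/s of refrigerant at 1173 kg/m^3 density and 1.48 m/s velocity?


A = m_dot / (rho * v) = 0.73 / (1173 * 1.48) = 0.0004204972236 m^2
d = sqrt(4*A/pi) * 1000
d = 23.1 mm

23.1


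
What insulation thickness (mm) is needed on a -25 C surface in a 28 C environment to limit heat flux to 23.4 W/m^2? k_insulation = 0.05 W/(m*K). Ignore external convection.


dT = 28 - (-25) = 53 K
thickness = k * dT / q_max * 1000
thickness = 0.05 * 53 / 23.4 * 1000
thickness = 113.2 mm

113.2


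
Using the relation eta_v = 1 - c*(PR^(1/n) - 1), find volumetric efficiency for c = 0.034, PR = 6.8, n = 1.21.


PR^(1/n) = 6.8^(1/1.21) = 4.87555315
eta_v = 1 - 0.034 * (4.87555315 - 1)
eta_v = 0.8682

0.8682


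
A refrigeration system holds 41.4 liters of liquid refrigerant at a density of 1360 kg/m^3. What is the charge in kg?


Charge = V * rho / 1000
Charge = 41.4 * 1360 / 1000
Charge = 56.3 kg

56.3


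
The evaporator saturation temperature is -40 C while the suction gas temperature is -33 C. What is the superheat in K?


Superheat = T_suction - T_evap
Superheat = -33 - (-40)
Superheat = 7 K

7


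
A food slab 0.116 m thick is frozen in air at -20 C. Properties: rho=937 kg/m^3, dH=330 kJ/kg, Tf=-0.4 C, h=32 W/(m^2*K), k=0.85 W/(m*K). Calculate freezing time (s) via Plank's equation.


dT = -0.4 - (-20) = 19.6 K
term1 = a/(2h) = 0.116/(2*32) = 0.0018125
term2 = a^2/(8k) = 0.116^2/(8*0.85) = 0.001978823529
t = rho*dH*1000/dT * (term1 + term2)
t = 937*330*1000/19.6 * (0.0018125 + 0.001978823529)
t = 59812 s

59812


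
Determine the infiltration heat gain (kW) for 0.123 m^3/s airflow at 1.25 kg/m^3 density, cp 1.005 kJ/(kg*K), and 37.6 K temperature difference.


Q = V_dot * rho * cp * dT
Q = 0.123 * 1.25 * 1.005 * 37.6
Q = 5.81 kW

5.81


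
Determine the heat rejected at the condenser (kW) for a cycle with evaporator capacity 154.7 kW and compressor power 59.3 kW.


Q_cond = Q_evap + W
Q_cond = 154.7 + 59.3
Q_cond = 214.0 kW

214.0


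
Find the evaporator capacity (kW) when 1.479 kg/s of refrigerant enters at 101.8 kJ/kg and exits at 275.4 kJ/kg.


dh = 275.4 - 101.8 = 173.6 kJ/kg
Q_evap = m_dot * dh = 1.479 * 173.6
Q_evap = 256.75 kW

256.75


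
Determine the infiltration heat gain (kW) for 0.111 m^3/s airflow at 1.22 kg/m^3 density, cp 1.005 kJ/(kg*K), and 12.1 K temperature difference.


Q = V_dot * rho * cp * dT
Q = 0.111 * 1.22 * 1.005 * 12.1
Q = 1.647 kW

1.647


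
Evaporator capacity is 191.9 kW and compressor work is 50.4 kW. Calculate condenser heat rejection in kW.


Q_cond = Q_evap + W
Q_cond = 191.9 + 50.4
Q_cond = 242.3 kW

242.3


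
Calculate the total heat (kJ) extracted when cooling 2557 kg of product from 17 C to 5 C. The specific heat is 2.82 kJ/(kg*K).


dT = 17 - (5) = 12 K
Q = m * cp * dT = 2557 * 2.82 * 12
Q = 86529 kJ

86529


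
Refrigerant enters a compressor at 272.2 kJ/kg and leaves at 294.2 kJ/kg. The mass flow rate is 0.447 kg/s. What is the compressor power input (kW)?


dh = 294.2 - 272.2 = 22.0 kJ/kg
W = m_dot * dh = 0.447 * 22.0 = 9.83 kW

9.83


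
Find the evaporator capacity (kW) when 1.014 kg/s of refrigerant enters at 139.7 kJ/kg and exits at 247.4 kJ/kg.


dh = 247.4 - 139.7 = 107.7 kJ/kg
Q_evap = m_dot * dh = 1.014 * 107.7
Q_evap = 109.21 kW

109.21


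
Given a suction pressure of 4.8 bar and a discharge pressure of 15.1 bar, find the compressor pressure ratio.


PR = P_high / P_low
PR = 15.1 / 4.8
PR = 3.146

3.146


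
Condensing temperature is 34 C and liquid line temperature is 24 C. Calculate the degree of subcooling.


Subcooling = T_cond - T_liquid
Subcooling = 34 - 24
Subcooling = 10 K

10


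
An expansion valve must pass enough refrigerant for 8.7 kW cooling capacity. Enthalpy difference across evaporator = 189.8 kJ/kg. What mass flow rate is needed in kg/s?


m_dot = Q / dh
m_dot = 8.7 / 189.8
m_dot = 0.0458 kg/s

0.0458


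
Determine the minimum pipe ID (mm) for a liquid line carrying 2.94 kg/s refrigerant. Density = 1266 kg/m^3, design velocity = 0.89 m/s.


A = m_dot / (rho * v) = 2.94 / (1266 * 0.89) = 0.00260929762 m^2
d = sqrt(4*A/pi) * 1000
d = 57.6 mm

57.6


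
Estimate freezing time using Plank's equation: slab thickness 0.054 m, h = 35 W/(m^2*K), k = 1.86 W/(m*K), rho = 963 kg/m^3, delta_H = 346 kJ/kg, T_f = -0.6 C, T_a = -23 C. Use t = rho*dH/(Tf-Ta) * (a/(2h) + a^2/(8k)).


dT = -0.6 - (-23) = 22.4 K
term1 = a/(2h) = 0.054/(2*35) = 0.0007714285714
term2 = a^2/(8k) = 0.054^2/(8*1.86) = 0.0001959677419
t = rho*dH*1000/dT * (term1 + term2)
t = 963*346*1000/22.4 * (0.0007714285714 + 0.0001959677419)
t = 14390 s

14390


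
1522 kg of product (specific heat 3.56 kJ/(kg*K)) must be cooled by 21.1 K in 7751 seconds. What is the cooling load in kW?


Q = m * cp * dT / t
Q = 1522 * 3.56 * 21.1 / 7751
Q = 14.75 kW

14.75


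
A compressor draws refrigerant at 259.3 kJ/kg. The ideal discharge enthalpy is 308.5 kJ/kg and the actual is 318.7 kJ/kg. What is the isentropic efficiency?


dh_ideal = 308.5 - 259.3 = 49.2 kJ/kg
dh_actual = 318.7 - 259.3 = 59.4 kJ/kg
eta_s = dh_ideal / dh_actual = 49.2 / 59.4
eta_s = 0.8283

0.8283


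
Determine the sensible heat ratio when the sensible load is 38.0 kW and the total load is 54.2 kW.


SHR = Q_sensible / Q_total
SHR = 38.0 / 54.2
SHR = 0.701

0.701


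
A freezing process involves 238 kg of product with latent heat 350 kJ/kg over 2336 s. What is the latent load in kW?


Q_lat = m * h_fg / t
Q_lat = 238 * 350 / 2336
Q_lat = 35.66 kW

35.66


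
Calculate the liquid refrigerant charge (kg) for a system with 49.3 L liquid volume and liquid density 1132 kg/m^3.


Charge = V * rho / 1000
Charge = 49.3 * 1132 / 1000
Charge = 55.81 kg

55.81


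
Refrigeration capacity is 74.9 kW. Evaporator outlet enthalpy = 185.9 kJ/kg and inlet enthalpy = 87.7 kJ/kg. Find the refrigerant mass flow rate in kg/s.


dh = 185.9 - 87.7 = 98.2 kJ/kg
m_dot = Q / dh = 74.9 / 98.2 = 0.7627 kg/s

0.7627
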